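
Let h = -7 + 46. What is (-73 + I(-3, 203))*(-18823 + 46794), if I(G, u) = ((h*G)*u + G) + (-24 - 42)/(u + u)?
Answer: -135293321494/203 ≈ -6.6647e+8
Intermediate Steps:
h = 39
I(G, u) = G - 33/u + 39*G*u (I(G, u) = ((39*G)*u + G) + (-24 - 42)/(u + u) = (39*G*u + G) - 66*1/(2*u) = (G + 39*G*u) - 33/u = G - 33/u + 39*G*u)
(-73 + I(-3, 203))*(-18823 + 46794) = (-73 + (-3 - 33/203 + 39*(-3)*203))*(-18823 + 46794) = (-73 + (-3 - 33*1/203 - 23751))*27971 = (-73 + (-3 - 33/203 - 23751))*27971 = (-73 - 4822095/203)*27971 = -4836914/203*27971 = -135293321494/203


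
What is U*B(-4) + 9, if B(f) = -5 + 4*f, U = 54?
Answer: -1125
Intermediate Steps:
U*B(-4) + 9 = 54*(-5 + 4*(-4)) + 9 = 54*(-5 - 16) + 9 = 54*(-21) + 9 = -1134 + 9 = -1125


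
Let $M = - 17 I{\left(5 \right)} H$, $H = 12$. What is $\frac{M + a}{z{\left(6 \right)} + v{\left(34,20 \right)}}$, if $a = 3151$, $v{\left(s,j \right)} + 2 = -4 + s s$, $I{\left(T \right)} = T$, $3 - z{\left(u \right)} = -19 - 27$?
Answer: $\frac{2131}{1199} \approx 1.7773$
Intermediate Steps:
$z{\left(u \right)} = 49$ ($z{\left(u \right)} = 3 - \left(-19 - 27\right) = 3 - -46 = 3 + 46 = 49$)
$v{\left(s,j \right)} = -6 + s^{2}$ ($v{\left(s,j \right)} = -2 + \left(-4 + s s\right) = -2 + \left(-4 + s^{2}\right) = -6 + s^{2}$)
$M = -1020$ ($M = \left(-17\right) 5 \cdot 12 = \left(-85\right) 12 = -1020$)
$\frac{M + a}{z{\left(6 \right)} + v{\left(34,20 \right)}} = \frac{-1020 + 3151}{49 - \left(6 - 34^{2}\right)} = \frac{2131}{49 + \left(-6 + 1156\right)} = \frac{2131}{49 + 1150} = \frac{2131}{1199}$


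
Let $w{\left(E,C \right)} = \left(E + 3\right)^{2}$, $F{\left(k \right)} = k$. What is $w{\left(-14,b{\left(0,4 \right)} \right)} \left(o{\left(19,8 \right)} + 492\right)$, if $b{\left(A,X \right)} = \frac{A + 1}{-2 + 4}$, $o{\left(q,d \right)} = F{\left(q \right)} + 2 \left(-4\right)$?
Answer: $60863$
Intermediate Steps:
$o{\left(q,d \right)} = -8 + q$ ($o{\left(q,d \right)} = q + 2 \left(-4\right) = q - 8 = -8 + q$)
$b{\left(A,X \right)} = \frac{1}{2} + \frac{A}{2}$ ($b{\left(A,X \right)} = \frac{1 + A}{2} = \left(1 + A\right) \frac{1}{2} = \frac{1}{2} + \frac{A}{2}$)
$w{\left(E,C \right)} = \left(3 + E\right)^{2}$
$w{\left(-14,b{\left(0,4 \right)} \right)} \left(o{\left(19,8 \right)} + 492\right) = \left(3 - 14\right)^{2} \left(\left(-8 + 19\right) + 492\right) = \left(-11\right)^{2} \left(11 + 492\right) = 121 \cdot 503 = 60863$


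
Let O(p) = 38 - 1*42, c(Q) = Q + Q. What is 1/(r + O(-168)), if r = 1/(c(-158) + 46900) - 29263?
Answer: -46584/1363373927 ≈ -3.4168e-5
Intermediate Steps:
c(Q) = 2*Q
O(p) = -4 (O(p) = 38 - 42 = -4)
r = -1363187591/46584 (r = 1/(2*(-158) + 46900) - 29263 = 1/(-316 + 46900) - 29263 = 1/46584 - 29263 = -1363187591/46584 ≈ -29263.)
1/(r + O(-168)) = 1/(-1363187591/46584 - 4) = 1/(-1363373927/46584) = -46584/1363373927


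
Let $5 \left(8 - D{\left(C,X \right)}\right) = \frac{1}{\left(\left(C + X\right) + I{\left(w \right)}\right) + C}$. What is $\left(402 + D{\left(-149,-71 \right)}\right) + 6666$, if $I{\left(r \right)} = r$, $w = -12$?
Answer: $\frac{13479781}{1905} \approx 7076.0$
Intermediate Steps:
$D{\left(C,X \right)} = 8 - \frac{1}{5 \left(-12 + X + 2 C\right)}$ ($D{\left(C,X \right)} = 8 - \frac{1}{5 \left(\left(\left(C + X\right) - 12\right) + C\right)} = 8 - \frac{1}{5 \left(\left(-12 + C + X\right) + C\right)} = 8 - \frac{1}{5 \left(-12 + X + 2 C\right)}$)
$\left(402 + D{\left(-149,-71 \right)}\right) + 6666 = \left(402 + \frac{-481 + 40 \left(-71\right) + 80 \left(-149\right)}{5 \left(-12 - 71 + 2 \left(-149\right)\right)}\right) + 6666 = \left(402 + \frac{-481 - 2840 - 11920}{5 \left(-12 - 71 - 298\right)}\right) + 6666 = \left(402 + \frac{1}{5} \frac{1}{-381} \left(-15241\right)\right) + 6666 = \left(402 + \frac{1}{5} \left(- \frac{1}{381}\right) \left(-15241\right)\right) + 6666 = \left(402 + \frac{15241}{1905}\right) + 6666 = \frac{781051}{1905} + 6666 = \frac{13479781}{1905}$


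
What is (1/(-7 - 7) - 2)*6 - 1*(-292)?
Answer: 1957/7 ≈ 279.57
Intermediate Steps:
(1/(-7 - 7) - 2)*6 - 1*(-292) = (1/(-14) - 2)*6 + 292 = (-1/14 - 2)*6 + 292 = -29/14*6 + 292 = -87/7 + 292 = 1957/7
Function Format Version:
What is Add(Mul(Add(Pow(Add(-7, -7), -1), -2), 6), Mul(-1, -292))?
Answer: Rational(1957, 7) ≈ 279.57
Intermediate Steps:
Add(Mul(Add(Pow(Add(-7, -7), -1), -2), 6), Mul(-1, -292)) = Add(Mul(Add(Pow(-14, -1), -2), 6), 292) = Add(Mul(Add(Rational(-1, 14), -2), 6), 292) = Add(Mul(Rational(-29, 14), 6), 292) = Add(Rational(-87, 7), 292) = Rational(1957, 7)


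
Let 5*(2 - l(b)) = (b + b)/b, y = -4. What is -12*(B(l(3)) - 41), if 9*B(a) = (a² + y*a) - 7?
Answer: 37984/75 ≈ 506.45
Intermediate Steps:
l(b) = 8/5 (l(b) = 2 - (b + b)/(5*b) = 2 - 2*b/(5*b) = 2 - ⅕*2 = 2 - ⅖ = 8/5)
B(a) = -7/9 - 4*a/9 + a²/9 (B(a) = ((a² - 4*a) - 7)/9 = (-7 + a² - 4*a)/9 = -7/9 - 4*a/9 + a²/9)
-12*(B(l(3)) - 41) = -12*((-7/9 - 4/9*8/5 + (8/5)²/9) - 41) = -12*((-7/9 - 32/45 + (⅑)*(64/25)) - 41) = -12*((-7/9 - 32/45 + 64/225) - 41) = -12*(-271/225 - 41) = -12*(-9496/225) = 37984/75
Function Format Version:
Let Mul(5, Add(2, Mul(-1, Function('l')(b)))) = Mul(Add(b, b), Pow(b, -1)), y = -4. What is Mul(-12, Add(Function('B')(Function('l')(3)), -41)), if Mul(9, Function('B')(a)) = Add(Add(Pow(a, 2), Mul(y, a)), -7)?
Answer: Rational(37984, 75) ≈ 506.45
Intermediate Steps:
Function('l')(b) = Rational(8, 5) (Function('l')(b) = Add(2, Mul(Rational(-1, 5), Mul(Add(b, b), Pow(b, -1)))) = Add(2, Mul(Rational(-1, 5), Mul(Mul(2, b), Pow(b, -1)))) = Add(2, Mul(Rational(-1, 5), 2)) = Add(2, Rational(-2, 5)) = Rational(8, 5))
Function('B')(a) = Add(Rational(-7, 9), Mul(Rational(-4, 9), a), Mul(Rational(1, 9), Pow(a, 2))) (Function('B')(a) = Mul(Rational(1, 9), Add(Add(Pow(a, 2), Mul(-4, a)), -7)) = Mul(Rational(1, 9), Add(-7, Pow(a, 2), Mul(-4, a))) = Add(Rational(-7, 9), Mul(Rational(-4, 9), a), Mul(Rational(1, 9), Pow(a, 2))))
Mul(-12, Add(Function('B')(Function('l')(3)), -41)) = Mul(-12, Add(Add(Rational(-7, 9), Mul(Rational(-4, 9), Rational(8, 5)), Mul(Rational(1, 9), Pow(Rational(8, 5), 2))), -41)) = Mul(-12, Add(Add(Rational(-7, 9), Rational(-32, 45), Mul(Rational(1, 9), Rational(64, 25))), -41)) = Mul(-12, Add(Add(Rational(-7, 9), Rational(-32, 45), Rational(64, 225)), -41)) = Mul(-12, Add(Rational(-271, 225), -41)) = Mul(-12, Rational(-9496, 225)) = Rational(37984, 75)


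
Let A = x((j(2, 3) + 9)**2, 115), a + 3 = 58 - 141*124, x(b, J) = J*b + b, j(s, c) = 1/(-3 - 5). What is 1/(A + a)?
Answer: -16/132675 ≈ -0.00012060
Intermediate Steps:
j(s, c) = -1/8 (j(s, c) = 1/(-8) = -1/8)
x(b, J) = b + J*b
a = -17429 (a = -3 + (58 - 141*124) = -3 + (58 - 17484) = -3 - 17426 = -17429)
A = 146189/16 (A = (-1/8 + 9)**2*(1 + 115) = (71/8)**2*116 = (5041/64)*116 = 146189/16 ≈ 9136.8)
1/(A + a) = 1/(146189/16 - 17429) = 1/(-132675/16) = -16/132675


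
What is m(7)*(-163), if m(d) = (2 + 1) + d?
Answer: -1630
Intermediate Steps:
m(d) = 3 + d
m(7)*(-163) = (3 + 7)*(-163) = 10*(-163) = -1630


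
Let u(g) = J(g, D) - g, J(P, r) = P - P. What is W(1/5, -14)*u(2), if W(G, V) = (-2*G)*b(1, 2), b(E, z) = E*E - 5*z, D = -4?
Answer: -36/5 ≈ -7.2000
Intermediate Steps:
J(P, r) = 0
b(E, z) = E² - 5*z
u(g) = -g (u(g) = 0 - g = -g)
W(G, V) = 18*G (W(G, V) = (-2*G)*(1² - 5*2) = (-2*G)*(1 - 10) = -2*G*(-9) = 18*G)
W(1/5, -14)*u(2) = (18/5)*(-1*2) = (18*(⅕))*(-2) = (18/5)*(-2) = -36/5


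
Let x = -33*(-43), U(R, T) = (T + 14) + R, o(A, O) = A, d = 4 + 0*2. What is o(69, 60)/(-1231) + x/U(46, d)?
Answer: 1742373/78784 ≈ 22.116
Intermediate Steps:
d = 4 (d = 4 + 0 = 4)
U(R, T) = 14 + R + T (U(R, T) = (14 + T) + R = 14 + R + T)
x = 1419
o(69, 60)/(-1231) + x/U(46, d) = 69/(-1231) + 1419/(14 + 46 + 4) = 69*(-1/1231) + 1419/64 = -69/1231 + 1419*(1/64) = -69/1231 + 1419/64 = 1742373/78784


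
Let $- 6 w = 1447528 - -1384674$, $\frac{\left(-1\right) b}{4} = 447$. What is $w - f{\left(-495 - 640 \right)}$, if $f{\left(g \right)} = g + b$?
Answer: $- \frac{1407332}{3} \approx -4.6911 \cdot 10^{5}$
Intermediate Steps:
$b = -1788$ ($b = \left(-4\right) 447 = -1788$)
$w = - \frac{1416101}{3}$ ($w = - \frac{1447528 - -1384674}{6} = - \frac{1447528 + 1384674}{6} = \left(- \frac{1}{6}\right) 2832202 = - \frac{1416101}{3} \approx -4.7203 \cdot 10^{5}$)
$f{\left(g \right)} = -1788 + g$ ($f{\left(g \right)} = g - 1788 = -1788 + g$)
$w - f{\left(-495 - 640 \right)} = - \frac{1416101}{3} - \left(-1788 - 1135\right) = - \frac{1416101}{3} - -2923 = - \frac{1416101}{3} + 2923 = - \frac{1407332}{3}$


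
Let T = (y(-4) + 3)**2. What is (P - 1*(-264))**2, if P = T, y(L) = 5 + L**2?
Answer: 705600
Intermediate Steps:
T = 576 (T = ((5 + (-4)**2) + 3)**2 = ((5 + 16) + 3)**2 = (21 + 3)**2 = 24**2 = 576)
P = 576
(P - 1*(-264))**2 = (576 - 1*(-264))**2 = (576 + 264)**2 = 840**2 = 705600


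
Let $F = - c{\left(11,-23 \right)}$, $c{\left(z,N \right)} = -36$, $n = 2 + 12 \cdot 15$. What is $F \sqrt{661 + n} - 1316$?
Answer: $-1316 + 36 \sqrt{843} \approx -270.76$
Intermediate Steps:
$n = 182$ ($n = 2 + 180 = 182$)
$F = 36$ ($F = \left(-1\right) \left(-36\right) = 36$)
$F \sqrt{661 + n} - 1316 = 36 \sqrt{661 + 182} - 1316 = 36 \sqrt{843} - 1316 = -1316 + 36 \sqrt{843}$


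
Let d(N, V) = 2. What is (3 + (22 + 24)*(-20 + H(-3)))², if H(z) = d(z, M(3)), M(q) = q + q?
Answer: 680625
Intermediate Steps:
M(q) = 2*q
H(z) = 2
(3 + (22 + 24)*(-20 + H(-3)))² = (3 + (22 + 24)*(-20 + 2))² = (3 + 46*(-18))² = (3 - 828)² = (-825)² = 680625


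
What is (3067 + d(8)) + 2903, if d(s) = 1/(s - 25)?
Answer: 101489/17 ≈ 5969.9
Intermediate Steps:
d(s) = 1/(-25 + s)
(3067 + d(8)) + 2903 = (3067 + 1/(-25 + 8)) + 2903 = (3067 + 1/(-17)) + 2903 = (3067 - 1/17) + 2903 = 52138/17 + 2903 = 101489/17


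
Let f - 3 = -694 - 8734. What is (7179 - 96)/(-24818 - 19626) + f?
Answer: -418891783/44444 ≈ -9425.2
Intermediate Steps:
f = -9425 (f = 3 + (-694 - 8734) = 3 - 9428 = -9425)
(7179 - 96)/(-24818 - 19626) + f = (7179 - 96)/(-24818 - 19626) - 9425 = 7083/(-44444) - 9425 = 7083*(-1/44444) - 9425 = -7083/44444 - 9425 = -418891783/44444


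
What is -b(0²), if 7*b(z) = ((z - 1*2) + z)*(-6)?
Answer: -12/7 ≈ -1.7143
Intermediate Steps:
b(z) = 12/7 - 12*z/7 (b(z) = (((z - 1*2) + z)*(-6))/7 = (((z - 2) + z)*(-6))/7 = (((-2 + z) + z)*(-6))/7 = ((-2 + 2*z)*(-6))/7 = (12 - 12*z)/7 = 12/7 - 12*z/7)
-b(0²) = -(12/7 - 12/7*0²) = -(12/7 - 12/7*0) = -(12/7 + 0) = -1*12/7 = -12/7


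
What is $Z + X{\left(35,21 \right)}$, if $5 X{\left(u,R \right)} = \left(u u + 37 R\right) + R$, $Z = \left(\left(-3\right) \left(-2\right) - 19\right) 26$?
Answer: $\frac{333}{5} \approx 66.6$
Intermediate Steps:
$Z = -338$ ($Z = \left(6 - 19\right) 26 = \left(-13\right) 26 = -338$)
$X{\left(u,R \right)} = \frac{u^{2}}{5} + \frac{38 R}{5}$ ($X{\left(u,R \right)} = \frac{\left(u u + 37 R\right) + R}{5} = \frac{\left(u^{2} + 37 R\right) + R}{5} = \frac{u^{2} + 38 R}{5} = \frac{u^{2}}{5} + \frac{38 R}{5}$)
$Z + X{\left(35,21 \right)} = -338 + \left(\frac{35^{2}}{5} + \frac{38}{5} \cdot 21\right) = -338 + \left(\frac{1}{5} \cdot 1225 + \frac{798}{5}\right) = -338 + \left(245 + \frac{798}{5}\right) = -338 + \frac{2023}{5} = \frac{333}{5}$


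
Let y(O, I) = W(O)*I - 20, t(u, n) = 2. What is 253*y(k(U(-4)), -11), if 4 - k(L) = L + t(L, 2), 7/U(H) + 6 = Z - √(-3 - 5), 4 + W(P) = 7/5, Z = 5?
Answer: 10879/5 ≈ 2175.8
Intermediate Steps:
W(P) = -13/5 (W(P) = -4 + 7/5 = -13/5)
U(H) = 7/(-1 - 2*I*√2) (U(H) = 7/(-6 + (5 - √(-3 - 5))) = 7/(-6 + (5 - √(-8))) = 7/(-6 + (5 - 2*I*√2)) = 7/(-1 - 2*I*√2))
k(L) = 2 - L (k(L) = 4 - (L + 2) = 4 - (2 + L) = 4 + (-2 - L) = 2 - L)
y(O, I) = -20 - 13*I/5 (y(O, I) = -13*I/5 - 20 = -20 - 13*I/5)
253*y(k(U(-4)), -11) = 253*(-20 - 13/5*(-11)) = 253*(-20 + 143/5) = 253*(43/5) = 10879/5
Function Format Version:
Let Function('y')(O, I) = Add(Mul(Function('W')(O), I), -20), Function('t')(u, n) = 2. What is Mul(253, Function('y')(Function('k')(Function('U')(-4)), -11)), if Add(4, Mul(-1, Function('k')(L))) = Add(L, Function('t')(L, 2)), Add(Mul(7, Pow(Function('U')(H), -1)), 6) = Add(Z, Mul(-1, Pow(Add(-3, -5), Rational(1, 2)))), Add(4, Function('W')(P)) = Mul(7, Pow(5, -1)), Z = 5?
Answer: Rational(10879, 5) ≈ 2175.8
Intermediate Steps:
Function('W')(P) = Rational(-13, 5) (Function('W')(P) = Add(-4, Mul(7, Pow(5, -1))) = Add(-4, Mul(7, Rational(1, 5))) = Add(-4, Rational(7, 5)) = Rational(-13, 5))
Function('U')(H) = Mul(7, Pow(Add(-1, Mul(-2, I, Pow(2, Rational(1, 2)))), -1)) (Function('U')(H) = Mul(7, Pow(Add(-6, Add(5, Mul(-1, Pow(Add(-3, -5), Rational(1, 2))))), -1)) = Mul(7, Pow(Add(-6, Add(5, Mul(-1, Pow(-8, Rational(1, 2))))), -1)) = Mul(7, Pow(Add(-6, Add(5, Mul(-1, Mul(2, I, Pow(2, Rational(1, 2)))))), -1)) = Mul(7, Pow(Add(-6, Add(5, Mul(-2, I, Pow(2, Rational(1, 2))))), -1)) = Mul(7, Pow(Add(-1, Mul(-2, I, Pow(2, Rational(1, 2)))), -1)))
Function('k')(L) = Add(2, Mul(-1, L)) (Function('k')(L) = Add(4, Mul(-1, Add(L, 2))) = Add(4, Mul(-1, Add(2, L))) = Add(4, Add(-2, Mul(-1, L))) = Add(2, Mul(-1, L)))
Function('y')(O, I) = Add(-20, Mul(Rational(-13, 5), I)) (Function('y')(O, I) = Add(Mul(Rational(-13, 5), I), -20) = Add(-20, Mul(Rational(-13, 5), I)))
Mul(253, Function('y')(Function('k')(Function('U')(-4)), -11)) = Mul(253, Add(-20, Mul(Rational(-13, 5), -11))) = Mul(253, Add(-20, Rational(143, 5))) = Mul(253, Rational(43, 5)) = Rational(10879, 5)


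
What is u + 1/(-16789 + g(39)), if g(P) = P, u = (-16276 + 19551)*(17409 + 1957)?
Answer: 1062346137499/16750 ≈ 6.3424e+7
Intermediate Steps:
u = 63423650 (u = 3275*19366 = 63423650)
u + 1/(-16789 + g(39)) = 63423650 + 1/(-16789 + 39) = 63423650 + 1/(-16750) = 63423650 - 1/16750 = 1062346137499/16750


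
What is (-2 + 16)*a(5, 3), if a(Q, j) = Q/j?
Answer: 70/3 ≈ 23.333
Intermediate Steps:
(-2 + 16)*a(5, 3) = (-2 + 16)*(5/3) = 14*(5*(⅓)) = 14*(5/3) = 70/3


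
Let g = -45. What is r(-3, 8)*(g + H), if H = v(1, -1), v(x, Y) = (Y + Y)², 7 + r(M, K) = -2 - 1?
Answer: 410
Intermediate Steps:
r(M, K) = -10 (r(M, K) = -7 + (-2 - 1) = -7 - 3 = -10)
v(x, Y) = 4*Y² (v(x, Y) = (2*Y)² = 4*Y²)
H = 4 (H = 4*(-1)² = 4*1 = 4)
r(-3, 8)*(g + H) = -10*(-45 + 4) = -10*(-41) = 410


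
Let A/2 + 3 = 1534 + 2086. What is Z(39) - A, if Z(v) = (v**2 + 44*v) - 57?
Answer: -4054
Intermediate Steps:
A = 7234 (A = -6 + 2*(1534 + 2086) = -6 + 2*3620 = -6 + 7240 = 7234)
Z(v) = -57 + v**2 + 44*v
Z(39) - A = (-57 + 39**2 + 44*39) - 1*7234 = (-57 + 1521 + 1716) - 7234 = 3180 - 7234 = -4054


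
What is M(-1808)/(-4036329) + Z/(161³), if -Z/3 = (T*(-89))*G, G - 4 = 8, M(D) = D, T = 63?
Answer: 117469481908/2406390732207 ≈ 0.048816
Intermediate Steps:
G = 12 (G = 4 + 8 = 12)
Z = 201852 (Z = -3*63*(-89)*12 = -(-16821)*12 = -3*(-67284) = 201852)
M(-1808)/(-4036329) + Z/(161³) = -1808/(-4036329) + 201852/(161³) = -1808*(-1/4036329) + 201852/4173281 = 1808/4036329 + 201852*(1/4173281) = 1808/4036329 + 28836/596183 = 117469481908/2406390732207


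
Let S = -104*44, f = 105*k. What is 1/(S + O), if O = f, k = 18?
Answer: -1/2686 ≈ -0.00037230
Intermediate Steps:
f = 1890 (f = 105*18 = 1890)
S = -4576
O = 1890
1/(S + O) = 1/(-4576 + 1890) = 1/(-2686) = -1/2686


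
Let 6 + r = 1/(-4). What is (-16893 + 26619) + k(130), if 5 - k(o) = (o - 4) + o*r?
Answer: 20835/2 ≈ 10418.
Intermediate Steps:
r = -25/4 (r = -6 + 1/(-4) = -6 + 1*(-¼) = -6 - ¼ = -25/4 ≈ -6.2500)
k(o) = 9 + 21*o/4 (k(o) = 5 - ((o - 4) + o*(-25/4)) = 5 - ((-4 + o) - 25*o/4) = 5 - (-4 - 21*o/4) = 5 + (4 + 21*o/4) = 9 + 21*o/4)
(-16893 + 26619) + k(130) = (-16893 + 26619) + (9 + (21/4)*130) = 9726 + (9 + 1365/2) = 9726 + 1383/2 = 20835/2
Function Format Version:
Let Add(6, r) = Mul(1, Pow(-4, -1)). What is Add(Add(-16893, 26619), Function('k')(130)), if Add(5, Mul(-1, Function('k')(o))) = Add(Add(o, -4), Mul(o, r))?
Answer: Rational(20835, 2) ≈ 10418.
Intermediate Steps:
r = Rational(-25, 4) (r = Add(-6, Mul(1, Pow(-4, -1))) = Add(-6, Mul(1, Rational(-1, 4))) = Add(-6, Rational(-1, 4)) = Rational(-25, 4) ≈ -6.2500)
Function('k')(o) = Add(9, Mul(Rational(21, 4), o)) (Function('k')(o) = Add(5, Mul(-1, Add(Add(o, -4), Mul(o, Rational(-25, 4))))) = Add(5, Mul(-1, Add(Add(-4, o), Mul(Rational(-25, 4), o)))) = Add(5, Mul(-1, Add(-4, Mul(Rational(-21, 4), o)))) = Add(5, Add(4, Mul(Rational(21, 4), o))) = Add(9, Mul(Rational(21, 4), o)))
Add(Add(-16893, 26619), Function('k')(130)) = Add(Add(-16893, 26619), Add(9, Mul(Rational(21, 4), 130))) = Add(9726, Add(9, Rational(1365, 2))) = Add(9726, Rational(1383, 2)) = Rational(20835, 2)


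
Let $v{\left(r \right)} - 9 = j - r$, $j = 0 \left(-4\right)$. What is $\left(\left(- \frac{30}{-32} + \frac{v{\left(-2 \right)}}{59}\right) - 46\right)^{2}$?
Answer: $\frac{1794623769}{891136} \approx 2013.9$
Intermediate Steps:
$j = 0$
$v{\left(r \right)} = 9 - r$ ($v{\left(r \right)} = 9 + \left(0 - r\right) = 9 - r$)
$\left(\left(- \frac{30}{-32} + \frac{v{\left(-2 \right)}}{59}\right) - 46\right)^{2} = \left(\left(- \frac{30}{-32} + \frac{9 - -2}{59}\right) - 46\right)^{2} = \left(\left(\left(-30\right) \left(- \frac{1}{32}\right) + \left(9 + 2\right) \frac{1}{59}\right) - 46\right)^{2} = \left(\left(\frac{15}{16} + 11 \cdot \frac{1}{59}\right) - 46\right)^{2} = \left(\left(\frac{15}{16} + \frac{11}{59}\right) - 46\right)^{2} = \left(\frac{1061}{944} - 46\right)^{2} = \left(- \frac{42363}{944}\right)^{2} = \frac{1794623769}{891136}$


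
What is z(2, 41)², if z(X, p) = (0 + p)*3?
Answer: 15129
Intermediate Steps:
z(X, p) = 3*p (z(X, p) = p*3 = 3*p)
z(2, 41)² = (3*41)² = 123² = 15129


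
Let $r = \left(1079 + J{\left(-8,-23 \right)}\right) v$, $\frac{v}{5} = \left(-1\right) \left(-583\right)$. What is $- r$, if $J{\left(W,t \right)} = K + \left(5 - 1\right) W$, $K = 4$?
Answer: $-3063665$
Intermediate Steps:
$J{\left(W,t \right)} = 4 + 4 W$ ($J{\left(W,t \right)} = 4 + \left(5 - 1\right) W = 4 + 4 W$)
$v = 2915$ ($v = 5 \left(\left(-1\right) \left(-583\right)\right) = 5 \cdot 583 = 2915$)
$r = 3063665$ ($r = \left(1079 + \left(4 + 4 \left(-8\right)\right)\right) 2915 = \left(1079 + \left(4 - 32\right)\right) 2915 = \left(1079 - 28\right) 2915 = 1051 \cdot 2915 = 3063665$)
$- r = \left(-1\right) 3063665 = -3063665$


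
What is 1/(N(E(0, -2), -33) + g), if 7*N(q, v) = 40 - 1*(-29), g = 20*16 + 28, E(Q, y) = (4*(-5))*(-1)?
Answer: 7/2505 ≈ 0.0027944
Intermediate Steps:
E(Q, y) = 20 (E(Q, y) = -20*(-1) = 20)
g = 348 (g = 320 + 28 = 348)
N(q, v) = 69/7 (N(q, v) = (40 - 1*(-29))/7 = (40 + 29)/7 = (1/7)*69 = 69/7)
1/(N(E(0, -2), -33) + g) = 1/(69/7 + 348) = 1/(2505/7) = 7/2505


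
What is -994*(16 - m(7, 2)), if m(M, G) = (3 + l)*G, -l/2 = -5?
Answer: 9940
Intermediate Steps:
l = 10 (l = -2*(-5) = 10)
m(M, G) = 13*G (m(M, G) = (3 + 10)*G = 13*G)
-994*(16 - m(7, 2)) = -994*(16 - 13*2) = -994*(16 - 1*26) = -994*(16 - 26) = -994*(-10) = 9940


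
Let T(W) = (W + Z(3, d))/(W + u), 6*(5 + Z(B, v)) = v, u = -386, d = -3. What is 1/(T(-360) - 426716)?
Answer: -1492/636659541 ≈ -2.3435e-6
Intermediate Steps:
Z(B, v) = -5 + v/6
T(W) = (-11/2 + W)/(-386 + W) (T(W) = (W + (-5 + (⅙)*(-3)))/(W - 386) = (W + (-5 - ½))/(-386 + W) = (W - 11/2)/(-386 + W) = (-11/2 + W)/(-386 + W))
1/(T(-360) - 426716) = 1/((-11/2 - 360)/(-386 - 360) - 426716) = 1/(-731/2/(-746) - 426716) = 1/(-1/746*(-731/2) - 426716) = 1/(731/1492 - 426716) = 1/(-636659541/1492) = -1492/636659541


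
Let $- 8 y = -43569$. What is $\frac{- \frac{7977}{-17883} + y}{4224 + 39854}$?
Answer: $\frac{259736081}{2101991664} \approx 0.12357$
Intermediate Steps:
$y = \frac{43569}{8}$ ($y = \left(- \frac{1}{8}\right) \left(-43569\right) = \frac{43569}{8} \approx 5446.1$)
$\frac{- \frac{7977}{-17883} + y}{4224 + 39854} = \frac{- \frac{7977}{-17883} + \frac{43569}{8}}{4224 + 39854} = \frac{\left(-7977\right) \left(- \frac{1}{17883}\right) + \frac{43569}{8}}{44078} = \left(\frac{2659}{5961} + \frac{43569}{8}\right) \frac{1}{44078} = \frac{259736081}{47688} \cdot \frac{1}{44078} = \frac{259736081}{2101991664}$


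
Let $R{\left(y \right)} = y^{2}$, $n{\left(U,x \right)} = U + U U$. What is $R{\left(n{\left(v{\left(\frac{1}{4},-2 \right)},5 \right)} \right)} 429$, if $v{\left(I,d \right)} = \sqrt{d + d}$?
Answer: $5148 - 6864 i \approx 5148.0 - 6864.0 i$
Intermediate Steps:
$v{\left(I,d \right)} = \sqrt{2} \sqrt{d}$ ($v{\left(I,d \right)} = \sqrt{2 d} = \sqrt{2} \sqrt{d}$)
$n{\left(U,x \right)} = U + U^{2}$
$R{\left(n{\left(v{\left(\frac{1}{4},-2 \right)},5 \right)} \right)} 429 = \left(\sqrt{2} \sqrt{-2} \left(1 + \sqrt{2} \sqrt{-2}\right)\right)^{2} \cdot 429 = \left(\sqrt{2} i \sqrt{2} \left(1 + \sqrt{2} i \sqrt{2}\right)\right)^{2} \cdot 429 = \left(2 i \left(1 + 2 i\right)\right)^{2} \cdot 429 = - 4 \left(1 + 2 i\right)^{2} \cdot 429 = - 1716 \left(1 + 2 i\right)^{2}$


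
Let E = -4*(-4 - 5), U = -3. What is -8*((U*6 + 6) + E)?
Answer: -192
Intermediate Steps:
E = 36 (E = -4*(-9) = 36)
-8*((U*6 + 6) + E) = -8*((-3*6 + 6) + 36) = -8*((-18 + 6) + 36) = -8*(-12 + 36) = -8*24 = -192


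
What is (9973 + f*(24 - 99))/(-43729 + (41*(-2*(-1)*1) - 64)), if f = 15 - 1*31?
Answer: -11173/43711 ≈ -0.25561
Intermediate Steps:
f = -16 (f = 15 - 31 = -16)
(9973 + f*(24 - 99))/(-43729 + (41*(-2*(-1)*1) - 64)) = (9973 - 16*(24 - 99))/(-43729 + (41*(-2*(-1)*1) - 64)) = (9973 - 16*(-75))/(-43729 + (41*(2*1) - 64)) = (9973 + 1200)/(-43729 + (41*2 - 64)) = 11173/(-43729 + (82 - 64)) = 11173/(-43729 + 18) = 11173/(-43711) = 11173*(-1/43711) = -11173/43711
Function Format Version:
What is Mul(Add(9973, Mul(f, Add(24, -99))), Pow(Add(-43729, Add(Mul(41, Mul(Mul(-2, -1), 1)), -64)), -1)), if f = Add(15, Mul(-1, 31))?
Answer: Rational(-11173, 43711) ≈ -0.25561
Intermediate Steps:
f = -16 (f = Add(15, -31) = -16)
Mul(Add(9973, Mul(f, Add(24, -99))), Pow(Add(-43729, Add(Mul(41, Mul(Mul(-2, -1), 1)), -64)), -1)) = Mul(Add(9973, Mul(-16, Add(24, -99))), Pow(Add(-43729, Add(Mul(41, Mul(Mul(-2, -1), 1)), -64)), -1)) = Mul(Add(9973, Mul(-16, -75)), Pow(Add(-43729, Add(Mul(41, Mul(2, 1)), -64)), -1)) = Mul(Add(9973, 1200), Pow(Add(-43729, Add(Mul(41, 2), -64)), -1)) = Mul(11173, Pow(Add(-43729, Add(82, -64)), -1)) = Mul(11173, Pow(Add(-43729, 18), -1)) = Mul(11173, Pow(-43711, -1)) = Mul(11173, Rational(-1, 43711)) = Rational(-11173, 43711)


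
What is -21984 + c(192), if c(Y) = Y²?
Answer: 14880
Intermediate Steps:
-21984 + c(192) = -21984 + 192² = -21984 + 36864 = 14880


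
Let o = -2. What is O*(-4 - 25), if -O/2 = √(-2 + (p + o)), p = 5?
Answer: 58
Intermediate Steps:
O = -2 (O = -2*√(-2 + (5 - 2)) = -2*√(-2 + 3) = -2*√1 = -2*1 = -2)
O*(-4 - 25) = -2*(-4 - 25) = -2*(-29) = 58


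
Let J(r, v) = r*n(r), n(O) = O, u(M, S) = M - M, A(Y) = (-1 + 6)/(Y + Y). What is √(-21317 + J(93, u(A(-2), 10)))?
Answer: 2*I*√3167 ≈ 112.55*I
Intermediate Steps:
A(Y) = 5/(2*Y) (A(Y) = 5/((2*Y)) = 5*(1/(2*Y)) = 5/(2*Y))
u(M, S) = 0
J(r, v) = r² (J(r, v) = r*r = r²)
√(-21317 + J(93, u(A(-2), 10))) = √(-21317 + 93²) = √(-21317 + 8649) = √(-12668) = 2*I*√3167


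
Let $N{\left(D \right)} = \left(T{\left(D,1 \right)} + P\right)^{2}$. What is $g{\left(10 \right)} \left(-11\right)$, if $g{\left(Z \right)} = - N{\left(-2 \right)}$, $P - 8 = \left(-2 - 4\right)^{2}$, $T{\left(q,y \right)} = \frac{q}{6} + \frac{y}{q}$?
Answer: $\frac{737891}{36} \approx 20497.0$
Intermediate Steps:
$T{\left(q,y \right)} = \frac{q}{6} + \frac{y}{q}$ ($T{\left(q,y \right)} = q \frac{1}{6} + \frac{y}{q} = \frac{q}{6} + \frac{y}{q}$)
$P = 44$ ($P = 8 + \left(-2 - 4\right)^{2} = 8 + \left(-6\right)^{2} = 8 + 36 = 44$)
$N{\left(D \right)} = \left(44 + \frac{1}{D} + \frac{D}{6}\right)^{2}$ ($N{\left(D \right)} = \left(\left(\frac{D}{6} + 1 \frac{1}{D}\right) + 44\right)^{2} = \left(\left(\frac{D}{6} + \frac{1}{D}\right) + 44\right)^{2} = \left(\left(\frac{1}{D} + \frac{D}{6}\right) + 44\right)^{2} = \left(44 + \frac{1}{D} + \frac{D}{6}\right)^{2}$)
$g{\left(Z \right)} = - \frac{67081}{36}$ ($g{\left(Z \right)} = - \frac{\left(6 - 2 \left(264 - 2\right)\right)^{2}}{36 \cdot 4} = - \frac{\left(6 - 524\right)^{2}}{36 \cdot 4} = - \frac{\left(-518\right)^{2}}{36 \cdot 4} = - \frac{268324}{36 \cdot 4} = \left(-1\right) \frac{67081}{36} = - \frac{67081}{36}$)
$g{\left(10 \right)} \left(-11\right) = \left(- \frac{67081}{36}\right) \left(-11\right) = \frac{737891}{36}$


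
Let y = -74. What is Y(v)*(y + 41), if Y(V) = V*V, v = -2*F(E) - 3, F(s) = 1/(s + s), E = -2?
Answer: -825/4 ≈ -206.25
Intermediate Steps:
F(s) = 1/(2*s)
v = -5/2 (v = -1/(-2) - 3 = -(-1)/2 - 3 = -2*(-¼) - 3 = ½ - 3 = -5/2 ≈ -2.5000)
Y(V) = V²
Y(v)*(y + 41) = (-5/2)²*(-74 + 41) = (25/4)*(-33) = -825/4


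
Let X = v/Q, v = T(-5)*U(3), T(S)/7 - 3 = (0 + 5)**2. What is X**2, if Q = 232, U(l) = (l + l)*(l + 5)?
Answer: 1382976/841 ≈ 1644.4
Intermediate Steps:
T(S) = 196 (T(S) = 21 + 7*(0 + 5)**2 = 21 + 7*5**2 = 21 + 7*25 = 21 + 175 = 196)
U(l) = 2*l*(5 + l) (U(l) = (2*l)*(5 + l) = 2*l*(5 + l))
v = 9408 (v = 196*(2*3*(5 + 3)) = 196*(2*3*8) = 196*48 = 9408)
X = 1176/29 (X = 9408/232 = 9408*(1/232) = 1176/29 ≈ 40.552)
X**2 = (1176/29)**2 = 1382976/841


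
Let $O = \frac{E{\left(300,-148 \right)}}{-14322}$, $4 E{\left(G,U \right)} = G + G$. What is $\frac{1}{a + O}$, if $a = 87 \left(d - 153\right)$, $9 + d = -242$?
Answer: $- \frac{2387}{83898301} \approx -2.8451 \cdot 10^{-5}$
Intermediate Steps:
$E{\left(G,U \right)} = \frac{G}{2}$ ($E{\left(G,U \right)} = \frac{G + G}{4} = \frac{2 G}{4} = \frac{G}{2}$)
$d = -251$ ($d = -9 - 242 = -251$)
$O = - \frac{25}{2387}$ ($O = \frac{\frac{1}{2} \cdot 300}{-14322} = 150 \left(- \frac{1}{14322}\right) = - \frac{25}{2387} \approx -0.010473$)
$a = -35148$ ($a = 87 \left(-251 - 153\right) = 87 \left(-404\right) = -35148$)
$\frac{1}{a + O} = \frac{1}{-35148 - \frac{25}{2387}} = \frac{1}{- \frac{83898301}{2387}} = - \frac{2387}{83898301}$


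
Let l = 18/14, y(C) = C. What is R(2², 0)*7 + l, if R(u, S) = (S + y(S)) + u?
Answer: 205/7 ≈ 29.286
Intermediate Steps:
l = 9/7 (l = 18*(1/14) = 9/7 ≈ 1.2857)
R(u, S) = u + 2*S (R(u, S) = (S + S) + u = 2*S + u = u + 2*S)
R(2², 0)*7 + l = (2² + 2*0)*7 + 9/7 = (4 + 0)*7 + 9/7 = 4*7 + 9/7 = 28 + 9/7 = 205/7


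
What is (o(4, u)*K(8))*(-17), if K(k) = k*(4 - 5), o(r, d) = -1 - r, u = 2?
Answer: -680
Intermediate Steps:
K(k) = -k (K(k) = k*(-1) = -k)
(o(4, u)*K(8))*(-17) = ((-1 - 1*4)*(-1*8))*(-17) = ((-1 - 4)*(-8))*(-17) = -5*(-8)*(-17) = 40*(-17) = -680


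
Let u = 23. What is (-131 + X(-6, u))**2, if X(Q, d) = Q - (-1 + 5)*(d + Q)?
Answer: 42025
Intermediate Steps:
X(Q, d) = -4*d - 3*Q (X(Q, d) = Q - 4*(Q + d) = Q - (4*Q + 4*d) = Q + (-4*Q - 4*d) = -4*d - 3*Q)
(-131 + X(-6, u))**2 = (-131 + (-4*23 - 3*(-6)))**2 = (-131 + (-92 + 18))**2 = (-131 - 74)**2 = (-205)**2 = 42025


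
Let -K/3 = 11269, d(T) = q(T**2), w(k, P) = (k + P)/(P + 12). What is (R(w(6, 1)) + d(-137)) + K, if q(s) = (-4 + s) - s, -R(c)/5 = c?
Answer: -439578/13 ≈ -33814.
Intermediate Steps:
w(k, P) = (P + k)/(12 + P)
R(c) = -5*c
q(s) = -4
d(T) = -4
K = -33807 (K = -3*11269 = -33807)
(R(w(6, 1)) + d(-137)) + K = (-5*(1 + 6)/(12 + 1) - 4) - 33807 = (-5*7/13 - 4) - 33807 = (-35/13 - 4) - 33807 = -87/13 - 33807 = -439578/13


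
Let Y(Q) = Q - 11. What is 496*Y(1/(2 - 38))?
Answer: -49228/9 ≈ -5469.8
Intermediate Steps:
Y(Q) = -11 + Q
496*Y(1/(2 - 38)) = 496*(-11 + 1/(2 - 38)) = 496*(-11 + 1/(-36)) = 496*(-11 - 1/36) = 496*(-397/36) = -49228/9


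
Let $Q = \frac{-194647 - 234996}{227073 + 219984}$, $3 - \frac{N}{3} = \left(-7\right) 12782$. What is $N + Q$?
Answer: $\frac{120003527924}{447057} \approx 2.6843 \cdot 10^{5}$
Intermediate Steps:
$N = 268431$ ($N = 9 - 3 \left(\left(-7\right) 12782\right) = 9 - -268422 = 9 + 268422 = 268431$)
$Q = - \frac{429643}{447057} \approx -0.96105$
$N + Q = 268431 - \frac{429643}{447057} = \frac{120003527924}{447057}$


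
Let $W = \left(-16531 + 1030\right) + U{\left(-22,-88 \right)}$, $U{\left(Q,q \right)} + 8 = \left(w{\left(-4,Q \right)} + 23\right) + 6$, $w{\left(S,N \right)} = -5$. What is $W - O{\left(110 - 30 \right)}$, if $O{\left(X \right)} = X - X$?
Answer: $-15485$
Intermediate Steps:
$U{\left(Q,q \right)} = 16$ ($U{\left(Q,q \right)} = -8 + \left(\left(-5 + 23\right) + 6\right) = -8 + \left(18 + 6\right) = -8 + 24 = 16$)
$W = -15485$ ($W = \left(-16531 + 1030\right) + 16 = -15501 + 16 = -15485$)
$O{\left(X \right)} = 0$
$W - O{\left(110 - 30 \right)} = -15485 - 0 = -15485 + 0 = -15485$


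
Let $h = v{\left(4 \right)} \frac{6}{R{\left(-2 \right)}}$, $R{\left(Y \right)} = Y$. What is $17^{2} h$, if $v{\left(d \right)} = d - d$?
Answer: $0$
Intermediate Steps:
$v{\left(d \right)} = 0$
$h = 0$ ($h = 0 \frac{6}{-2} = 0 \cdot 6 \left(- \frac{1}{2}\right) = 0 \left(-3\right) = 0$)
$17^{2} h = 17^{2} \cdot 0 = 289 \cdot 0 = 0$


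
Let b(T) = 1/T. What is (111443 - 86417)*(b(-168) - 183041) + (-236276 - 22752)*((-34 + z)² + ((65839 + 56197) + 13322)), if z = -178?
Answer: -1435953418787/28 ≈ -5.1284e+10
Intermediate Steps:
(111443 - 86417)*(b(-168) - 183041) + (-236276 - 22752)*((-34 + z)² + ((65839 + 56197) + 13322)) = (111443 - 86417)*(1/(-168) - 183041) + (-236276 - 22752)*((-34 - 178)² + ((65839 + 56197) + 13322)) = 25026*(-1/168 - 183041) - 259028*((-212)² + (122036 + 13322)) = 25026*(-30750889/168) - 259028*(44944 + 135358) = -128261958019/28 - 259028*180302 = -128261958019/28 - 46703266456 = -1435953418787/28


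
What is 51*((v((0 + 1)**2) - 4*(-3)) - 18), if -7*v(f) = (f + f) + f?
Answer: -2295/7 ≈ -327.86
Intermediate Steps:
v(f) = -3*f/7 (v(f) = -((f + f) + f)/7 = -(2*f + f)/7 = -3*f/7)
51*((v((0 + 1)**2) - 4*(-3)) - 18) = 51*((-3*(0 + 1)**2/7 - 4*(-3)) - 18) = 51*((-3/7*1**2 + 12) - 18) = 51*((-3/7*1 + 12) - 18) = 51*((-3/7 + 12) - 18) = 51*(81/7 - 18) = 51*(-45/7) = -2295/7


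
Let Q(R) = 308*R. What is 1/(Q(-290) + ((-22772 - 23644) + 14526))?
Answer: -1/121210 ≈ -8.2502e-6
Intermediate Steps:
1/(Q(-290) + ((-22772 - 23644) + 14526)) = 1/(308*(-290) + ((-22772 - 23644) + 14526)) = 1/(-89320 + (-46416 + 14526)) = 1/(-89320 - 31890) = 1/(-121210) = -1/121210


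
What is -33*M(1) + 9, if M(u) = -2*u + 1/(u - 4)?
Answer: 86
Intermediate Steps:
M(u) = 1/(-4 + u) - 2*u (M(u) = -2*u + 1/(-4 + u) = 1/(-4 + u) - 2*u)
-33*M(1) + 9 = -33*(1 - 2*1² + 8*1)/(-4 + 1) + 9 = -33*(1 - 2*1 + 8)/(-3) + 9 = -(-11)*(1 - 2 + 8) + 9 = -(-11)*7 + 9 = -33*(-7/3) + 9 = 77 + 9 = 86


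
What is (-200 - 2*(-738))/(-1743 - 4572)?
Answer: -1276/6315 ≈ -0.20206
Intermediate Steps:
(-200 - 2*(-738))/(-1743 - 4572) = (-200 + 1476)/(-6315) = 1276*(-1/6315) = -1276/6315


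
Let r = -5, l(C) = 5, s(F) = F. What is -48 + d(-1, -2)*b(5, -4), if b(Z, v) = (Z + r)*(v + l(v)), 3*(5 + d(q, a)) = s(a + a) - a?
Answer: -48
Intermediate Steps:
d(q, a) = -5 + a/3 (d(q, a) = -5 + ((a + a) - a)/3 = -5 + (2*a - a)/3 = -5 + a/3)
b(Z, v) = (-5 + Z)*(5 + v) (b(Z, v) = (Z - 5)*(v + 5) = (-5 + Z)*(5 + v))
-48 + d(-1, -2)*b(5, -4) = -48 + (-5 + (⅓)*(-2))*(-25 - 5*(-4) + 5*5 + 5*(-4)) = -48 + (-5 - ⅔)*(-25 + 20 + 25 - 20) = -48 - 17/3*0 = -48 + 0 = -48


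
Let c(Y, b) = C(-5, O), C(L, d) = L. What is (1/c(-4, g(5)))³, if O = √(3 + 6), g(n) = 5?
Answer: -1/125 ≈ -0.0080000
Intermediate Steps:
O = 3 (O = √9 = 3)
c(Y, b) = -5
(1/c(-4, g(5)))³ = (1/(-5))³ = (-⅕)³ = -1/125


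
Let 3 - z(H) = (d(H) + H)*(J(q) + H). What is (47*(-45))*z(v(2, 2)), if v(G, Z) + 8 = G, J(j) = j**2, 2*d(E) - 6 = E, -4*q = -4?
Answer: 57105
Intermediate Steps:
q = 1 (q = -1/4*(-4) = 1)
d(E) = 3 + E/2
v(G, Z) = -8 + G
z(H) = 3 - (1 + H)*(3 + 3*H/2) (z(H) = 3 - ((3 + H/2) + H)*(1**2 + H) = 3 - (3 + 3*H/2)*(1 + H) = 3 - (1 + H)*(3 + 3*H/2))
(47*(-45))*z(v(2, 2)) = (47*(-45))*(3*(-8 + 2)*(-3 - (-8 + 2))/2) = -6345*(-6)*(-3 - 1*(-6))/2 = -6345*(-6)*(-3 + 6)/2 = -6345*(-6)*3/2 = -2115*(-27) = 57105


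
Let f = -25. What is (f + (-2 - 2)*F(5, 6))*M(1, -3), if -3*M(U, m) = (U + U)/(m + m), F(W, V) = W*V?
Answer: -145/9 ≈ -16.111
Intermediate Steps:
F(W, V) = V*W
M(U, m) = -U/(3*m) (M(U, m) = -(U + U)/(3*(m + m)) = -2*U/(3*(2*m)) = -2*U*1/(2*m)/3 = -U/(3*m))
(f + (-2 - 2)*F(5, 6))*M(1, -3) = (-25 + (-2 - 2)*(6*5))*(-1/3*1/(-3)) = (-25 - 4*30)*(-1/3*1*(-1/3)) = (-25 - 120)*(1/9) = -145*1/9 = -145/9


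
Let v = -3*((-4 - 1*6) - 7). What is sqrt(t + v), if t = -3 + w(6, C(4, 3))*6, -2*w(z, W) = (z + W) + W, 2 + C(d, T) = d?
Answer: 3*sqrt(2) ≈ 4.2426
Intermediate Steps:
C(d, T) = -2 + d
w(z, W) = -W - z/2 (w(z, W) = -((z + W) + W)/2 = -((W + z) + W)/2 = -(z + 2*W)/2 = -W - z/2)
t = -33 (t = -3 + (-(-2 + 4) - 1/2*6)*6 = -3 + (-1*2 - 3)*6 = -3 + (-2 - 3)*6 = -3 - 5*6 = -3 - 30 = -33)
v = 51 (v = -3*((-4 - 6) - 7) = -3*(-10 - 7) = -3*(-17) = 51)
sqrt(t + v) = sqrt(-33 + 51) = sqrt(18) = 3*sqrt(2)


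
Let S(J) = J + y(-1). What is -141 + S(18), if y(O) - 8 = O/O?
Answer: -114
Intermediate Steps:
y(O) = 9 (y(O) = 8 + O/O = 8 + 1 = 9)
S(J) = 9 + J (S(J) = J + 9 = 9 + J)
-141 + S(18) = -141 + (9 + 18) = -141 + 27 = -114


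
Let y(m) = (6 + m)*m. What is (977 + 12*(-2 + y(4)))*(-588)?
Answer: -842604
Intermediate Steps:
y(m) = m*(6 + m)
(977 + 12*(-2 + y(4)))*(-588) = (977 + 12*(-2 + 4*(6 + 4)))*(-588) = (977 + 12*(-2 + 4*10))*(-588) = (977 + 12*(-2 + 40))*(-588) = (977 + 12*38)*(-588) = (977 + 456)*(-588) = 1433*(-588) = -842604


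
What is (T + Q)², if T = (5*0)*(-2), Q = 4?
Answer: 16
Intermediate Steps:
T = 0 (T = 0*(-2) = 0)
(T + Q)² = (0 + 4)² = 4² = 16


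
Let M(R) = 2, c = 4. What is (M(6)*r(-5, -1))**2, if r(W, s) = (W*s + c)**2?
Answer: 26244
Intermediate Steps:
r(W, s) = (4 + W*s)**2 (r(W, s) = (W*s + 4)**2 = (4 + W*s)**2)
(M(6)*r(-5, -1))**2 = (2*(4 - 5*(-1))**2)**2 = (2*(4 + 5)**2)**2 = (2*9**2)**2 = (2*81)**2 = 162**2 = 26244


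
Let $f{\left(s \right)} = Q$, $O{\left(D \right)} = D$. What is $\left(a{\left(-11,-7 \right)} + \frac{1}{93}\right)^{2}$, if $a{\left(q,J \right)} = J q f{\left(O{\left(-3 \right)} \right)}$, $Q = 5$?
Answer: $\frac{1282069636}{8649} \approx 1.4823 \cdot 10^{5}$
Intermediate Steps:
$f{\left(s \right)} = 5$
$a{\left(q,J \right)} = 5 J q$ ($a{\left(q,J \right)} = J q 5 = 5 J q$)
$\left(a{\left(-11,-7 \right)} + \frac{1}{93}\right)^{2} = \left(5 \left(-7\right) \left(-11\right) + \frac{1}{93}\right)^{2} = \left(385 + \frac{1}{93}\right)^{2} = \left(\frac{35806}{93}\right)^{2} = \frac{1282069636}{8649}$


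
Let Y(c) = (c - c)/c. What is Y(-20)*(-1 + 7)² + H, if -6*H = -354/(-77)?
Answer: -59/77 ≈ -0.76623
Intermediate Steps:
H = -59/77 (H = -(-59)/(-77) = -(-59)*(-1)/77 = -⅙*354/77 = -59/77 ≈ -0.76623)
Y(c) = 0 (Y(c) = 0/c = 0)
Y(-20)*(-1 + 7)² + H = 0*(-1 + 7)² - 59/77 = 0*6² - 59/77 = 0*36 - 59/77 = 0 - 59/77 = -59/77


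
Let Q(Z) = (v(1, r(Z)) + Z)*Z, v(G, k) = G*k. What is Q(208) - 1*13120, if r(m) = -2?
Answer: 29728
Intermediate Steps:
Q(Z) = Z*(-2 + Z) (Q(Z) = (1*(-2) + Z)*Z = (-2 + Z)*Z = Z*(-2 + Z))
Q(208) - 1*13120 = 208*(-2 + 208) - 1*13120 = 208*206 - 13120 = 42848 - 13120 = 29728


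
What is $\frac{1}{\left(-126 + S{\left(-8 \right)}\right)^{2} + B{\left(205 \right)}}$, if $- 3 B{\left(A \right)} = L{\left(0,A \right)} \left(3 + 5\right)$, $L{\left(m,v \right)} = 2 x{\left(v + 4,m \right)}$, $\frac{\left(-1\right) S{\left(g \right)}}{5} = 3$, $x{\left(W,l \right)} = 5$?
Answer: $\frac{3}{59563} \approx 5.0367 \cdot 10^{-5}$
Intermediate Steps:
$S{\left(g \right)} = -15$ ($S{\left(g \right)} = \left(-5\right) 3 = -15$)
$L{\left(m,v \right)} = 10$ ($L{\left(m,v \right)} = 2 \cdot 5 = 10$)
$B{\left(A \right)} = - \frac{80}{3}$ ($B{\left(A \right)} = - \frac{10 \left(3 + 5\right)}{3} = - \frac{10 \cdot 8}{3} = \left(- \frac{1}{3}\right) 80 = - \frac{80}{3}$)
$\frac{1}{\left(-126 + S{\left(-8 \right)}\right)^{2} + B{\left(205 \right)}} = \frac{1}{\left(-126 - 15\right)^{2} - \frac{80}{3}} = \frac{1}{\left(-141\right)^{2} - \frac{80}{3}} = \frac{1}{19881 - \frac{80}{3}} = \frac{1}{\frac{59563}{3}} = \frac{3}{59563}$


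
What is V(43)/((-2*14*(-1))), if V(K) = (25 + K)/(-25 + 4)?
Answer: -17/147 ≈ -0.11565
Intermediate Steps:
V(K) = -25/21 - K/21 (V(K) = (25 + K)/(-21) = (25 + K)*(-1/21) = -25/21 - K/21)
V(43)/((-2*14*(-1))) = (-25/21 - 1/21*43)/((-2*14*(-1))) = (-25/21 - 43/21)/((-28*(-1))) = -68/21/28 = -68/21*1/28 = -17/147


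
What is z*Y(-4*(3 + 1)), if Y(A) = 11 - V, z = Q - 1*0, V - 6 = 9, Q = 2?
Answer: -8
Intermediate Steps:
V = 15 (V = 6 + 9 = 15)
z = 2 (z = 2 - 1*0 = 2 + 0 = 2)
Y(A) = -4 (Y(A) = 11 - 1*15 = 11 - 15 = -4)
z*Y(-4*(3 + 1)) = 2*(-4) = -8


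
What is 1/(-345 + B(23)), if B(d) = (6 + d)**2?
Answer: 1/496 ≈ 0.0020161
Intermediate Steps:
1/(-345 + B(23)) = 1/(-345 + (6 + 23)**2) = 1/(-345 + 29**2) = 1/(-345 + 841) = 1/496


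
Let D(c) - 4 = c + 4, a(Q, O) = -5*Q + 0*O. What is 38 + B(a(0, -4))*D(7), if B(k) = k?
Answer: 38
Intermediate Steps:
a(Q, O) = -5*Q (a(Q, O) = -5*Q + 0 = -5*Q)
D(c) = 8 + c (D(c) = 4 + (c + 4) = 4 + (4 + c) = 8 + c)
38 + B(a(0, -4))*D(7) = 38 + (-5*0)*(8 + 7) = 38 + 0*15 = 38 + 0 = 38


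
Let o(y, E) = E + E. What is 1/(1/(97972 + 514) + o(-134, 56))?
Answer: 98486/11030433 ≈ 0.0089286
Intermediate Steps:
o(y, E) = 2*E
1/(1/(97972 + 514) + o(-134, 56)) = 1/(1/(97972 + 514) + 2*56) = 1/(1/98486 + 112) = 1/(11030433/98486) = 98486/11030433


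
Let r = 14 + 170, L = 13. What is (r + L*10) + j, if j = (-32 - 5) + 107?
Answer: 384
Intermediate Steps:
r = 184
j = 70 (j = -37 + 107 = 70)
(r + L*10) + j = (184 + 13*10) + 70 = (184 + 130) + 70 = 314 + 70 = 384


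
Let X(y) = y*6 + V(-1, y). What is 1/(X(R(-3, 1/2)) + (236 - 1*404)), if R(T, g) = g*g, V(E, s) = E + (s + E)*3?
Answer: -4/679 ≈ -0.0058910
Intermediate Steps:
V(E, s) = 3*s + 4*E (V(E, s) = E + (E + s)*3 = E + (3*E + 3*s) = 3*s + 4*E)
R(T, g) = g²
X(y) = -4 + 9*y (X(y) = y*6 + (3*y + 4*(-1)) = 6*y + (3*y - 4) = 6*y + (-4 + 3*y) = -4 + 9*y)
1/(X(R(-3, 1/2)) + (236 - 1*404)) = 1/((-4 + 9*(1/2)²) + (236 - 1*404)) = 1/((-4 + 9*(½)²) + (236 - 404)) = 1/((-4 + 9*(¼)) - 168) = 1/((-4 + 9/4) - 168) = 1/(-7/4 - 168) = 1/(-679/4) = -4/679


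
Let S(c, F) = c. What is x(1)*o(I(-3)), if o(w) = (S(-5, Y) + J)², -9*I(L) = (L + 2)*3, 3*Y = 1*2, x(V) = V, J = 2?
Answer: 9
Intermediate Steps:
Y = ⅔ (Y = (1*2)/3 = (⅓)*2 = ⅔ ≈ 0.66667)
I(L) = -⅔ - L/3 (I(L) = -(L + 2)*3/9 = -(2 + L)*3/9 = -(6 + 3*L)/9 = -⅔ - L/3)
o(w) = 9 (o(w) = (-5 + 2)² = (-3)² = 9)
x(1)*o(I(-3)) = 1*9 = 9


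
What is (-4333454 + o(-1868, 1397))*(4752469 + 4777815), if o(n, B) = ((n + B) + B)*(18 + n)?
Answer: -57625376841336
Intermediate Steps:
o(n, B) = (18 + n)*(n + 2*B) (o(n, B) = ((B + n) + B)*(18 + n) = (n + 2*B)*(18 + n) = (18 + n)*(n + 2*B))
(-4333454 + o(-1868, 1397))*(4752469 + 4777815) = (-4333454 + ((-1868)² + 18*(-1868) + 36*1397 + 2*1397*(-1868)))*(4752469 + 4777815) = (-4333454 + (3489424 - 33624 + 50292 - 5219192))*9530284 = (-4333454 - 1713100)*9530284 = -6046554*9530284 = -57625376841336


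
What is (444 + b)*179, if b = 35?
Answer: 85741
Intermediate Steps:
(444 + b)*179 = (444 + 35)*179 = 479*179 = 85741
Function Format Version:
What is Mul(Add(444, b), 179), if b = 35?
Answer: 85741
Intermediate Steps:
Mul(Add(444, b), 179) = Mul(Add(444, 35), 179) = Mul(479, 179) = 85741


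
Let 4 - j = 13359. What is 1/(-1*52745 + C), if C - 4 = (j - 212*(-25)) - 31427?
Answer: -1/92223 ≈ -1.0843e-5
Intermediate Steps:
j = -13355 (j = 4 - 1*13359 = 4 - 13359 = -13355)
C = -39478 (C = 4 + ((-13355 - 212*(-25)) - 31427) = 4 + ((-13355 + 5300) - 31427) = 4 + (-8055 - 31427) = 4 - 39482 = -39478)
1/(-1*52745 + C) = 1/(-1*52745 - 39478) = 1/(-52745 - 39478) = 1/(-92223) = -1/92223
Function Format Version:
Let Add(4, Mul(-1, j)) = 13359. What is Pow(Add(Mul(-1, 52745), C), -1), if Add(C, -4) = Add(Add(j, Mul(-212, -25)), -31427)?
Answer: Rational(-1, 92223) ≈ -1.0843e-5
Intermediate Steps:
j = -13355 (j = Add(4, Mul(-1, 13359)) = Add(4, -13359) = -13355)
C = -39478 (C = Add(4, Add(Add(-13355, Mul(-212, -25)), -31427)) = Add(4, Add(Add(-13355, 5300), -31427)) = Add(4, Add(-8055, -31427)) = Add(4, -39482) = -39478)
Pow(Add(Mul(-1, 52745), C), -1) = Pow(Add(Mul(-1, 52745), -39478), -1) = Pow(Add(-52745, -39478), -1) = Pow(-92223, -1) = Rational(-1, 92223)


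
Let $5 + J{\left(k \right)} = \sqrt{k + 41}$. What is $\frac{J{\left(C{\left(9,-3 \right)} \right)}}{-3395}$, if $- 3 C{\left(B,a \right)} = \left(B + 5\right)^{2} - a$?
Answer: $\frac{1}{679} - \frac{2 i \sqrt{57}}{10185} \approx 0.0014728 - 0.0014825 i$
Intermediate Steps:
$C{\left(B,a \right)} = - \frac{\left(5 + B\right)^{2}}{3} + \frac{a}{3}$ ($C{\left(B,a \right)} = - \frac{\left(B + 5\right)^{2} - a}{3} = - \frac{\left(5 + B\right)^{2} - a}{3} = - \frac{\left(5 + B\right)^{2}}{3} + \frac{a}{3}$)
$J{\left(k \right)} = -5 + \sqrt{41 + k}$ ($J{\left(k \right)} = -5 + \sqrt{k + 41} = -5 + \sqrt{41 + k}$)
$\frac{J{\left(C{\left(9,-3 \right)} \right)}}{-3395} = \frac{-5 + \sqrt{41 + \left(- \frac{\left(5 + 9\right)^{2}}{3} + \frac{1}{3} \left(-3\right)\right)}}{-3395} = \left(-5 + \sqrt{41 - \left(1 + \frac{14^{2}}{3}\right)}\right) \left(- \frac{1}{3395}\right) = \left(-5 + \sqrt{41 - \frac{199}{3}}\right) \left(- \frac{1}{3395}\right) = \left(-5 + \sqrt{- \frac{76}{3}}\right) \left(- \frac{1}{3395}\right) = \left(-5 + \frac{2 i \sqrt{57}}{3}\right) \left(- \frac{1}{3395}\right) = \frac{1}{679} - \frac{2 i \sqrt{57}}{10185}$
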